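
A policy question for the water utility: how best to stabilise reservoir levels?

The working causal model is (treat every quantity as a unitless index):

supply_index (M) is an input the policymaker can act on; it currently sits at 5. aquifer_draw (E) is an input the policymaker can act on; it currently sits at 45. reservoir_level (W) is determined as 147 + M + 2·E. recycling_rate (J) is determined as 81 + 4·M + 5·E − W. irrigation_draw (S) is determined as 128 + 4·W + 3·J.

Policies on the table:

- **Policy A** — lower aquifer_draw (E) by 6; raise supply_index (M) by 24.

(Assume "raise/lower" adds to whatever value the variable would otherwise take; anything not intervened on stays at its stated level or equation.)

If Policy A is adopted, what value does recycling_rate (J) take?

138

Policy A (E − 6, M + 24):
  M = 5 + 24 = 29
  E = 45 − 6 = 39
  W = 147 + 29 + 2·39 = 254
  J = 81 + 4·29 + 5·39 − 254 = 138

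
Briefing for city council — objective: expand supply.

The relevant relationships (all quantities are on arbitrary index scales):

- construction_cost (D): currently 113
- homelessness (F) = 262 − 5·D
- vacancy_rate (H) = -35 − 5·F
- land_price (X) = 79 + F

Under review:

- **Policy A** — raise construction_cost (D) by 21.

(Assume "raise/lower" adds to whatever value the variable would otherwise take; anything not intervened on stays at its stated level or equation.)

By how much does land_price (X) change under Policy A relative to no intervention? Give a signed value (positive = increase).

Baseline:
  D = 113
  F = 262 − 5·113 = -303
  X = 79 + (-303) = -224
Policy A (D + 21):
  D = 113 + 21 = 134
  F = 262 − 5·134 = -408
  X = 79 + (-408) = -329
Change in X: -329 − (-224) = -105

-105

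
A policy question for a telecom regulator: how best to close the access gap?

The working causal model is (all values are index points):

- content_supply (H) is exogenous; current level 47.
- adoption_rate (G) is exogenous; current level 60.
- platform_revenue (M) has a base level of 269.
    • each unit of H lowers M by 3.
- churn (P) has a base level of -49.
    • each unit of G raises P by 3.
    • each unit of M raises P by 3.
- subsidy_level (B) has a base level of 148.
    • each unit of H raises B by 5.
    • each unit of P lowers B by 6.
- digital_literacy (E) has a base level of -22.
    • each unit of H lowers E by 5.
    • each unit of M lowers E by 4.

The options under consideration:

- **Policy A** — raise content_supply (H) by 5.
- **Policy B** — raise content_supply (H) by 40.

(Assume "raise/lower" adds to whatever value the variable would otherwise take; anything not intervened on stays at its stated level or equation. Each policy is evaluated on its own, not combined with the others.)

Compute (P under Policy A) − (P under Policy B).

315

Policy A (H + 5):
  H = 47 + 5 = 52
  G = 60
  M = 269 − 3·52 = 113
  P = -49 + 3·60 + 3·113 = 470
Policy B (H + 40):
  H = 47 + 40 = 87
  G = 60
  M = 269 − 3·87 = 8
  P = -49 + 3·60 + 3·8 = 155
P: 470 − 155 = 315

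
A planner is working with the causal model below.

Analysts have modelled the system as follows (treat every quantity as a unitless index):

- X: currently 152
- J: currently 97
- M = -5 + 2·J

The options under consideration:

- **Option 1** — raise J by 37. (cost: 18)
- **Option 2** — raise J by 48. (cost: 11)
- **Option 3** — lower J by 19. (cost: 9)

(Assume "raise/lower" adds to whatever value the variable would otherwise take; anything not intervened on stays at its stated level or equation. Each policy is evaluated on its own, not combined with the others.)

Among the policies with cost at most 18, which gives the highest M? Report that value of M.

285

Option 1 (J + 37):
  J = 97 + 37 = 134
  M = -5 + 2·134 = 263
Option 2 (J + 48):
  J = 97 + 48 = 145
  M = -5 + 2·145 = 285
Option 3 (J − 19):
  J = 97 − 19 = 78
  M = -5 + 2·78 = 151
Comparing — Option 1: M=263, Option 2: M=285, Option 3: M=151. Highest is 285 (Option 2).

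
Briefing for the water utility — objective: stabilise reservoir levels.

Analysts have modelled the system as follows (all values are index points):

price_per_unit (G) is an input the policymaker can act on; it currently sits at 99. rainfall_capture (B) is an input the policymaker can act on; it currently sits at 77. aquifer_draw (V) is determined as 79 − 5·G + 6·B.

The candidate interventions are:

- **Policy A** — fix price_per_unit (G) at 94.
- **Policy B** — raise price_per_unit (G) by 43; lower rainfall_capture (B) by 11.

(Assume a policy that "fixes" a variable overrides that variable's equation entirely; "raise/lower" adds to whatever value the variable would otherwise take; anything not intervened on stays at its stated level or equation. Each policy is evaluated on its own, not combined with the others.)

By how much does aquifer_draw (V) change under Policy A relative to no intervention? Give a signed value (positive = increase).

Baseline:
  G = 99
  B = 77
  V = 79 − 5·99 + 6·77 = 46
Policy A (G := 94):
  G = 94
  B = 77
  V = 79 − 5·94 + 6·77 = 71
Change in V: 71 − 46 = 25

25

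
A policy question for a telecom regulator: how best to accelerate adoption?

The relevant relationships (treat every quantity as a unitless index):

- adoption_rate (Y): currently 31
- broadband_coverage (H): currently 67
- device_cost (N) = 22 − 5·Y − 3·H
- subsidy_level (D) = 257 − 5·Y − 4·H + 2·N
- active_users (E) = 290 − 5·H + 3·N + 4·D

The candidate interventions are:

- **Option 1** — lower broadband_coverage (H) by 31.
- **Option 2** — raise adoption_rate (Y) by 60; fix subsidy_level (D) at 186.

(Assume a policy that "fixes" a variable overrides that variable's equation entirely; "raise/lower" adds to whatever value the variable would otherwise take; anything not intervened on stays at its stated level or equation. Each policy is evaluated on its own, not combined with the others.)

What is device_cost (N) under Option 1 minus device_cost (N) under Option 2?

393

Option 1 (H − 31):
  Y = 31
  H = 67 − 31 = 36
  N = 22 − 5·31 − 3·36 = -241
Option 2 (Y + 60, D := 186):
  Y = 31 + 60 = 91
  H = 67
  N = 22 − 5·91 − 3·67 = -634
N: -241 − (-634) = 393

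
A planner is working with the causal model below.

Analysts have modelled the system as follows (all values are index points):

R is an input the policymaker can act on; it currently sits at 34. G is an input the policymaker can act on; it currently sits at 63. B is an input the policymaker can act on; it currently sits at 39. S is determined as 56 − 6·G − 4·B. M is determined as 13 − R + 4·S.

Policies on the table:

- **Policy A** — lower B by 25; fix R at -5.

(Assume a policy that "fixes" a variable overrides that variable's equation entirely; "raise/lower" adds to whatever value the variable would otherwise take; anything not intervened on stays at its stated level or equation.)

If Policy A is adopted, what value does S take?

Policy A (B − 25, R := -5):
  G = 63
  B = 39 − 25 = 14
  S = 56 − 6·63 − 4·14 = -378

-378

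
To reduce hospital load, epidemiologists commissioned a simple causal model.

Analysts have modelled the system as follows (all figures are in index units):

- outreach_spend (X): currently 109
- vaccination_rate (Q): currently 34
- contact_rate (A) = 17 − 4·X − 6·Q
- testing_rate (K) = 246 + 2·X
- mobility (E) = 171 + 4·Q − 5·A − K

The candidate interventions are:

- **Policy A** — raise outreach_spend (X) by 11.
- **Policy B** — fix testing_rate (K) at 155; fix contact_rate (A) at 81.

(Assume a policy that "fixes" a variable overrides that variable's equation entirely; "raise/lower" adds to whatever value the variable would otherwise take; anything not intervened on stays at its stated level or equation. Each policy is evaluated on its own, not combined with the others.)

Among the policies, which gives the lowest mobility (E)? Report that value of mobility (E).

Policy A (X + 11):
  X = 109 + 11 = 120
  Q = 34
  A = 17 − 4·120 − 6·34 = -667
  K = 246 + 2·120 = 486
  E = 171 + 4·34 − 5·(-667) − 486 = 3156
Policy B (K := 155, A := 81):
  X = 109
  Q = 34
  A = 81
  K = 155
  E = 171 + 4·34 − 5·81 − 155 = -253
Comparing — Policy A: E=3156, Policy B: E=-253. Lowest is -253 (Policy B).

-253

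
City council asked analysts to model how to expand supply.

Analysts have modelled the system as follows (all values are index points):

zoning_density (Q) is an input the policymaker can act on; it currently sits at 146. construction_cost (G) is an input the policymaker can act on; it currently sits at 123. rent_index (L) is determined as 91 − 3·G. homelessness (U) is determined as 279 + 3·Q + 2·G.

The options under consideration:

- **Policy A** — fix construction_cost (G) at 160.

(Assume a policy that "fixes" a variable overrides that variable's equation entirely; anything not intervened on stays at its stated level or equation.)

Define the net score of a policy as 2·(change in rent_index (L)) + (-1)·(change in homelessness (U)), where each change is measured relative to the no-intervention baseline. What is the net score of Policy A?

-296

Baseline:
  Q = 146
  G = 123
  L = 91 − 3·123 = -278
  U = 279 + 3·146 + 2·123 = 963
Policy A (G := 160):
  Q = 146
  G = 160
  L = 91 − 3·160 = -389
  U = 279 + 3·146 + 2·160 = 1037
ΔL = -389 − (-278) = -111; ΔU = 1037 − 963 = 74
Score = 2·(-111) + (-1)·74 = -296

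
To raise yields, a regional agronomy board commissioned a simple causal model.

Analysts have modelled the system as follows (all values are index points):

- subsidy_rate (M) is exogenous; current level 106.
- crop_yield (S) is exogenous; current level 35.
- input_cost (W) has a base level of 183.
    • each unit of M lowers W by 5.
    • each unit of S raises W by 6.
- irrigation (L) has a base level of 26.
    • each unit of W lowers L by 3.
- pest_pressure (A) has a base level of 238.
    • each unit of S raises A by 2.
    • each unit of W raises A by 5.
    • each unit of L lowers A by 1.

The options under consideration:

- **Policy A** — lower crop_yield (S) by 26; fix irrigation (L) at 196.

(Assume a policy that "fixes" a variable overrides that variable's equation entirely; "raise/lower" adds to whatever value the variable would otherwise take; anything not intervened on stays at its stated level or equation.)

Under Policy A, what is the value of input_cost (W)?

-293

Policy A (S − 26, L := 196):
  M = 106
  S = 35 − 26 = 9
  W = 183 − 5·106 + 6·9 = -293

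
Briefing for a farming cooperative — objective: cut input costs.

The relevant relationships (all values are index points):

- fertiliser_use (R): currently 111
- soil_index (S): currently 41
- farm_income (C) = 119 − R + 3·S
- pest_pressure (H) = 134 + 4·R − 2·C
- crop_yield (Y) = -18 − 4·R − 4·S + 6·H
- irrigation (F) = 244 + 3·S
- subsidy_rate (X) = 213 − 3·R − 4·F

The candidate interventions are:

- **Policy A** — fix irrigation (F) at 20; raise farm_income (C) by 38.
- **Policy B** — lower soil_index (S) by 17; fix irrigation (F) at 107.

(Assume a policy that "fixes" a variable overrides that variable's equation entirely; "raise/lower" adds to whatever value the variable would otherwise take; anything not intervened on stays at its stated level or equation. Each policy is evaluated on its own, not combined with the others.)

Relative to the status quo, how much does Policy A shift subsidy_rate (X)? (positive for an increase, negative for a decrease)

Baseline:
  R = 111
  S = 41
  F = 244 + 3·41 = 367
  X = 213 − 3·111 − 4·367 = -1588
Policy A (F := 20, C + 38):
  R = 111
  S = 41
  F = 20
  X = 213 − 3·111 − 4·20 = -200
Change in X: -200 − (-1588) = 1388

1388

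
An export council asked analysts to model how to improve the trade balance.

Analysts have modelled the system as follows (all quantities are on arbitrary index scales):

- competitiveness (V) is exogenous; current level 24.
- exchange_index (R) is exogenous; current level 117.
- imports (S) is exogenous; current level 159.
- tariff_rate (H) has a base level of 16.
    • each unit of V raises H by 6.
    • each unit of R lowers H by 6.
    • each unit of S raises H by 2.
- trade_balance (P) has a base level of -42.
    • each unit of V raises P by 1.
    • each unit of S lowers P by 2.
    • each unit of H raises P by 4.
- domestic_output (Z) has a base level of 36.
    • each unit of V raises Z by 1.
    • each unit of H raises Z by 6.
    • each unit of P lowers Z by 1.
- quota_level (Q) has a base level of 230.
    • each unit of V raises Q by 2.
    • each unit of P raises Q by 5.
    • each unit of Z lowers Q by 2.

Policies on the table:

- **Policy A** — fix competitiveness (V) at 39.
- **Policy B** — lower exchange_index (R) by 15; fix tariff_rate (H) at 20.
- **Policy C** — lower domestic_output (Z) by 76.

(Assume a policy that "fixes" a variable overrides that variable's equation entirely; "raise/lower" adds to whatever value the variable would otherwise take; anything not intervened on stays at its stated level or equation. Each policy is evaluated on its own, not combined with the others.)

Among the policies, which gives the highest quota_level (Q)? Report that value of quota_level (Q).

Policy A (V := 39):
  V = 39
  R = 117
  S = 159
  H = 16 + 6·39 − 6·117 + 2·159 = -134
  P = -42 + 39 − 2·159 + 4·(-134) = -857
  Z = 36 + 39 + 6·(-134) − (-857) = 128
  Q = 230 + 2·39 + 5·(-857) − 2·128 = -4233
Policy B (R − 15, H := 20):
  V = 24
  R = 117 − 15 = 102
  S = 159
  H = 20
  P = -42 + 24 − 2·159 + 4·20 = -256
  Z = 36 + 24 + 6·20 − (-256) = 436
  Q = 230 + 2·24 + 5·(-256) − 2·436 = -1874
Policy C (Z − 76):
  V = 24
  R = 117
  S = 159
  H = 16 + 6·24 − 6·117 + 2·159 = -224
  P = -42 + 24 − 2·159 + 4·(-224) = -1232
  Z = 36 + 24 + 6·(-224) − (-1232) (−76 from intervention) = -128
  Q = 230 + 2·24 + 5·(-1232) − 2·(-128) = -5626
Comparing — Policy A: Q=-4233, Policy B: Q=-1874, Policy C: Q=-5626. Highest is -1874 (Policy B).

-1874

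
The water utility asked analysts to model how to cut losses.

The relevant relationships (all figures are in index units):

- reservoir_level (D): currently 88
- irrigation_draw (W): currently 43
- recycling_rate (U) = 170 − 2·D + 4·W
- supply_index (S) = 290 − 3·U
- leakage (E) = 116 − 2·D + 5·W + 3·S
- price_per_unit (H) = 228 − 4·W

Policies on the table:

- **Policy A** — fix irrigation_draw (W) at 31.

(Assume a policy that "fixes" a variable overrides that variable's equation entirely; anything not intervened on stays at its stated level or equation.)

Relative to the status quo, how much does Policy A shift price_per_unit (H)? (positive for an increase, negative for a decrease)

Baseline:
  W = 43
  H = 228 − 4·43 = 56
Policy A (W := 31):
  W = 31
  H = 228 − 4·31 = 104
Change in H: 104 − 56 = 48

48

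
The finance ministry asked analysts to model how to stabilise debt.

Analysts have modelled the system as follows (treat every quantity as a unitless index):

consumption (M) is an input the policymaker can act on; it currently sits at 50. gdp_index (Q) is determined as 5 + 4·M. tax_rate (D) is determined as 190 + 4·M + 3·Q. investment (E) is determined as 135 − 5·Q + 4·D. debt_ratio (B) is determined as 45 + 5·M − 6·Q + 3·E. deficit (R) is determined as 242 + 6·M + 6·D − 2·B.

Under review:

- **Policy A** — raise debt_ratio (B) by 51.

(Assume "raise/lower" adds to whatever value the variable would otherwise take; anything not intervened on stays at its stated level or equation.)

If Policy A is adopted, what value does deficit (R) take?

-10440

Policy A (B + 51):
  M = 50
  Q = 5 + 4·50 = 205
  D = 190 + 4·50 + 3·205 = 1005
  E = 135 − 5·205 + 4·1005 = 3130
  B = 45 + 5·50 − 6·205 + 3·3130 (+51 from intervention) = 8506
  R = 242 + 6·50 + 6·1005 − 2·8506 = -10440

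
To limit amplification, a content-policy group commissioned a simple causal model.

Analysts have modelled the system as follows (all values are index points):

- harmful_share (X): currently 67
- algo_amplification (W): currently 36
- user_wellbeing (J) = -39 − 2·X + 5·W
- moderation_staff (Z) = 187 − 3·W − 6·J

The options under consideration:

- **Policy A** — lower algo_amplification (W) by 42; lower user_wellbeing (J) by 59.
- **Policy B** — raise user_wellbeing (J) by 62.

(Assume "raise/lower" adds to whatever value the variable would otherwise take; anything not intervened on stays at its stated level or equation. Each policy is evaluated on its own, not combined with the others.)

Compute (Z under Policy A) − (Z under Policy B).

Policy A (W − 42, J − 59):
  X = 67
  W = 36 − 42 = -6
  J = -39 − 2·67 + 5·(-6) (−59 from intervention) = -262
  Z = 187 − 3·(-6) − 6·(-262) = 1777
Policy B (J + 62):
  X = 67
  W = 36
  J = -39 − 2·67 + 5·36 (+62 from intervention) = 69
  Z = 187 − 3·36 − 6·69 = -335
Z: 1777 − (-335) = 2112

2112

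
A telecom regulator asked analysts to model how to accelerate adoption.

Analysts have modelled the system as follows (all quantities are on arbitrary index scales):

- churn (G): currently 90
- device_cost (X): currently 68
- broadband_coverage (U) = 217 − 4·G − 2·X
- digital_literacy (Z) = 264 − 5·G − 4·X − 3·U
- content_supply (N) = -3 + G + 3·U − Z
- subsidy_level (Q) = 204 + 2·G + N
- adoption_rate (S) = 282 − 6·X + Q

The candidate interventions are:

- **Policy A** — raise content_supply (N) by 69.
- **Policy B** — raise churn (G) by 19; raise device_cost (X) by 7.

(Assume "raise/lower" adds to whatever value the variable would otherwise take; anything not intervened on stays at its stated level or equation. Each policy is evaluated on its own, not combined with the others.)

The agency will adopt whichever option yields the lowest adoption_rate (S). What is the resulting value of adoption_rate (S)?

-1273

Policy A (N + 69):
  G = 90
  X = 68
  U = 217 − 4·90 − 2·68 = -279
  Z = 264 − 5·90 − 4·68 − 3·(-279) = 379
  N = -3 + 90 + 3·(-279) − 379 (+69 from intervention) = -1060
  Q = 204 + 2·90 + (-1060) = -676
  S = 282 − 6·68 + (-676) = -802
Policy B (G + 19, X + 7):
  G = 90 + 19 = 109
  X = 68 + 7 = 75
  U = 217 − 4·109 − 2·75 = -369
  Z = 264 − 5·109 − 4·75 − 3·(-369) = 526
  N = -3 + 109 + 3·(-369) − 526 = -1527
  Q = 204 + 2·109 + (-1527) = -1105
  S = 282 − 6·75 + (-1105) = -1273
Comparing — Policy A: S=-802, Policy B: S=-1273. Lowest is -1273 (Policy B).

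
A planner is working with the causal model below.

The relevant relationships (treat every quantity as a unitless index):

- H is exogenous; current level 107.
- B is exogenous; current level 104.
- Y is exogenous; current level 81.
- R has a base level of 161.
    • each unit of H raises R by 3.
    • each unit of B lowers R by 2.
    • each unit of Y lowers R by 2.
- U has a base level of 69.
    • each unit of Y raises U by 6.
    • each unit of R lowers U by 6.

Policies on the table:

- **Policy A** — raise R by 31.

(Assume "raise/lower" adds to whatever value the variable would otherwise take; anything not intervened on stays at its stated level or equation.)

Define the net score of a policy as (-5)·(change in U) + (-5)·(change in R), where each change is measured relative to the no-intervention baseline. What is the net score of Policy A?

Baseline:
  H = 107
  B = 104
  Y = 81
  R = 161 + 3·107 − 2·104 − 2·81 = 112
  U = 69 + 6·81 − 6·112 = -117
Policy A (R + 31):
  H = 107
  B = 104
  Y = 81
  R = 161 + 3·107 − 2·104 − 2·81 (+31 from intervention) = 143
  U = 69 + 6·81 − 6·143 = -303
ΔU = -303 − (-117) = -186; ΔR = 143 − 112 = 31
Score = (-5)·(-186) + (-5)·31 = 775

775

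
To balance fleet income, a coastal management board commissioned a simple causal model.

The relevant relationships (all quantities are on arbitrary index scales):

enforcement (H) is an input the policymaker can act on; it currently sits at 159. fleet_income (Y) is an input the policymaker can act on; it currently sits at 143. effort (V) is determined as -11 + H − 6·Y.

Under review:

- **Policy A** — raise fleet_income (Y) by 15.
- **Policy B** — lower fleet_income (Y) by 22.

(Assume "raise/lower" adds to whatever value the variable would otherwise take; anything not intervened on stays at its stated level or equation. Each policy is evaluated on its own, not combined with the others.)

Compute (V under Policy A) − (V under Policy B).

Policy A (Y + 15):
  H = 159
  Y = 143 + 15 = 158
  V = -11 + 159 − 6·158 = -800
Policy B (Y − 22):
  H = 159
  Y = 143 − 22 = 121
  V = -11 + 159 − 6·121 = -578
V: -800 − (-578) = -222

-222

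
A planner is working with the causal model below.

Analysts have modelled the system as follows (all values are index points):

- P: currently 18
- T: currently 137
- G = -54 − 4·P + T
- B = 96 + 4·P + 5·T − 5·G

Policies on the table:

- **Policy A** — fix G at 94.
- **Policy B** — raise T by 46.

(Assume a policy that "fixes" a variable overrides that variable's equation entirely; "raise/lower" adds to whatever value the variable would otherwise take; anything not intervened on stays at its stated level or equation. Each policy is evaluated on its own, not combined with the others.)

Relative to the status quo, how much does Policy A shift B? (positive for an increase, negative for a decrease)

-415

Baseline:
  P = 18
  T = 137
  G = -54 − 4·18 + 137 = 11
  B = 96 + 4·18 + 5·137 − 5·11 = 798
Policy A (G := 94):
  P = 18
  T = 137
  G = 94
  B = 96 + 4·18 + 5·137 − 5·94 = 383
Change in B: 383 − 798 = -415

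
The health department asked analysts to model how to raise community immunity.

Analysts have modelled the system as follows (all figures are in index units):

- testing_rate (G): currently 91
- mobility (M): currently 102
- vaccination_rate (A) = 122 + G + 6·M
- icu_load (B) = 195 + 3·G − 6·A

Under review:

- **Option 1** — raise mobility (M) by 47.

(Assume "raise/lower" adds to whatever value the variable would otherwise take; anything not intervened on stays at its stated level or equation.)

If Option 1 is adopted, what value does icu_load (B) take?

Option 1 (M + 47):
  G = 91
  M = 102 + 47 = 149
  A = 122 + 91 + 6·149 = 1107
  B = 195 + 3·91 − 6·1107 = -6174

-6174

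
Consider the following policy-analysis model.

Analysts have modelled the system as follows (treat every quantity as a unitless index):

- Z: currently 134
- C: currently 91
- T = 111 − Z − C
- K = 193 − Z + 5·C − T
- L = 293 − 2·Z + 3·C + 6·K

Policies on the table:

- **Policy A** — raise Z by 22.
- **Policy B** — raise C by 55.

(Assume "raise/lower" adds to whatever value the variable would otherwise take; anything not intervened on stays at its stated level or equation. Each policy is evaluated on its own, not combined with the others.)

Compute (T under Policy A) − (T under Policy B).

Policy A (Z + 22):
  Z = 134 + 22 = 156
  C = 91
  T = 111 − 156 − 91 = -136
Policy B (C + 55):
  Z = 134
  C = 91 + 55 = 146
  T = 111 − 134 − 146 = -169
T: -136 − (-169) = 33

33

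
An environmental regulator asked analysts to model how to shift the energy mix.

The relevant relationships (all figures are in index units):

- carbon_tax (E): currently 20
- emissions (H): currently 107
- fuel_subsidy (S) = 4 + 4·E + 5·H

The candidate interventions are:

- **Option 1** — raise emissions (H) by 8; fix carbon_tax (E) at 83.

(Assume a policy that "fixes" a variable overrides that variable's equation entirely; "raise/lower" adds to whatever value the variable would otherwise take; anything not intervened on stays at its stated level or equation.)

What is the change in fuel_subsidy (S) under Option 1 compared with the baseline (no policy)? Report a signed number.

Baseline:
  E = 20
  H = 107
  S = 4 + 4·20 + 5·107 = 619
Option 1 (H + 8, E := 83):
  E = 83
  H = 107 + 8 = 115
  S = 4 + 4·83 + 5·115 = 911
Change in S: 911 − 619 = 292

292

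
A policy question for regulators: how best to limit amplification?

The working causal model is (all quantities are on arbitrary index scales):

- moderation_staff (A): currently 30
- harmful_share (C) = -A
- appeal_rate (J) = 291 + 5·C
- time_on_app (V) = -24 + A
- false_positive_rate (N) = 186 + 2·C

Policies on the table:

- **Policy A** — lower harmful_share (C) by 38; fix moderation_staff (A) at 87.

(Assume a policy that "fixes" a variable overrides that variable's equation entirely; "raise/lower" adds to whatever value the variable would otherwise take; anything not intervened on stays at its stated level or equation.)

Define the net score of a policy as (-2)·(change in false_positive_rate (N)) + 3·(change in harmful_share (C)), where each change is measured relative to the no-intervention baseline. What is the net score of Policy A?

Baseline:
  A = 30
  C = 0 − 30 = -30
  N = 186 + 2·(-30) = 126
Policy A (C − 38, A := 87):
  A = 87
  C = 0 − 87 (−38 from intervention) = -125
  N = 186 + 2·(-125) = -64
ΔN = -64 − 126 = -190; ΔC = -125 − (-30) = -95
Score = (-2)·(-190) + 3·(-95) = 95

95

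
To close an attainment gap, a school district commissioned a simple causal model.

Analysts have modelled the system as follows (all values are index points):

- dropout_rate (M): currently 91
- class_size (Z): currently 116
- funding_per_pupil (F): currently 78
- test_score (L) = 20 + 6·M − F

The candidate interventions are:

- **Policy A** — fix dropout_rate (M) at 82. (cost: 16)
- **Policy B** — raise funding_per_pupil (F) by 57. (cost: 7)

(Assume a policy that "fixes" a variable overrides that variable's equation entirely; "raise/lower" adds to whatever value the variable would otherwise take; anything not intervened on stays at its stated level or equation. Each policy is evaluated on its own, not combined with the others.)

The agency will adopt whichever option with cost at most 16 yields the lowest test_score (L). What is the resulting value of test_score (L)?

431

Policy A (M := 82):
  M = 82
  F = 78
  L = 20 + 6·82 − 78 = 434
Policy B (F + 57):
  M = 91
  F = 78 + 57 = 135
  L = 20 + 6·91 − 135 = 431
Comparing — Policy A: L=434, Policy B: L=431. Lowest is 431 (Policy B).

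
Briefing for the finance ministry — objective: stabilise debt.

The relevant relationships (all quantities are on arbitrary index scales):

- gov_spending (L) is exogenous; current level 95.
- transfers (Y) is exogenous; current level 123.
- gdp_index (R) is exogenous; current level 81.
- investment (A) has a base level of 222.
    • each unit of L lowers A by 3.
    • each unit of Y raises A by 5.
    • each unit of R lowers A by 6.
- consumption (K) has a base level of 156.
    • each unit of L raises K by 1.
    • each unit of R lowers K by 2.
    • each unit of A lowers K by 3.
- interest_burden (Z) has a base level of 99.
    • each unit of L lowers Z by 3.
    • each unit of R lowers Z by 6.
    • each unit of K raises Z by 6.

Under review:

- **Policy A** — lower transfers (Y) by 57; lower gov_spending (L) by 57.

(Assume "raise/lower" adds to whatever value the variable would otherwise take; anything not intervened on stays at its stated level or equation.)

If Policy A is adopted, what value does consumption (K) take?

176

Policy A (Y − 57, L − 57):
  L = 95 − 57 = 38
  Y = 123 − 57 = 66
  R = 81
  A = 222 − 3·38 + 5·66 − 6·81 = -48
  K = 156 + 38 − 2·81 − 3·(-48) = 176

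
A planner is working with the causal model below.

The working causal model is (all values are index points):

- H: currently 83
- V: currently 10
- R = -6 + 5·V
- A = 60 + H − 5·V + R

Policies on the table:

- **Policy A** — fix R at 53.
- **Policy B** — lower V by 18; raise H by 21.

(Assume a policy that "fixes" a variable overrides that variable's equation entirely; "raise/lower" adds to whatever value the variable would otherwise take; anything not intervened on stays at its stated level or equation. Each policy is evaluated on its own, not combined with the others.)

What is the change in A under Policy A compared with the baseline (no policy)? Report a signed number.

9

Baseline:
  H = 83
  V = 10
  R = -6 + 5·10 = 44
  A = 60 + 83 − 5·10 + 44 = 137
Policy A (R := 53):
  H = 83
  V = 10
  R = 53
  A = 60 + 83 − 5·10 + 53 = 146
Change in A: 146 − 137 = 9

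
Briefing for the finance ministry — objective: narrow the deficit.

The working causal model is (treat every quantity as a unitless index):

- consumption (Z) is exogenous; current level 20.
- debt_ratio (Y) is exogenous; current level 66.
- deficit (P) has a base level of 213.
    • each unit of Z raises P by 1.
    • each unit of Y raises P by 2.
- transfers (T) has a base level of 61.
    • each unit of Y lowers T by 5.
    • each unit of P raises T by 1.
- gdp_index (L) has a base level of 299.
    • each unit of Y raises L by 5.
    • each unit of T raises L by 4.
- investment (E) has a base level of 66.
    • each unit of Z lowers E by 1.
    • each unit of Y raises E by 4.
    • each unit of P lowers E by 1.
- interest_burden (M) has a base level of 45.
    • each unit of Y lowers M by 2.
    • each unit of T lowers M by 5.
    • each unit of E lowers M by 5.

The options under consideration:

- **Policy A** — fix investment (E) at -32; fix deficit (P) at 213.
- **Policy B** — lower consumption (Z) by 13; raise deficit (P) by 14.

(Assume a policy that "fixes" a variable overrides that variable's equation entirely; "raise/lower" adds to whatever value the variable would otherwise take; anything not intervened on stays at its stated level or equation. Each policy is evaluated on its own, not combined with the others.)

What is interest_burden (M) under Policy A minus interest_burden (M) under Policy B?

710

Policy A (E := -32, P := 213):
  Z = 20
  Y = 66
  P = 213
  T = 61 − 5·66 + 213 = -56
  E = -32
  M = 45 − 2·66 − 5·(-56) − 5·(-32) = 353
Policy B (Z − 13, P + 14):
  Z = 20 − 13 = 7
  Y = 66
  P = 213 + 7 + 2·66 (+14 from intervention) = 366
  T = 61 − 5·66 + 366 = 97
  E = 66 − 7 + 4·66 − 366 = -43
  M = 45 − 2·66 − 5·97 − 5·(-43) = -357
M: 353 − (-357) = 710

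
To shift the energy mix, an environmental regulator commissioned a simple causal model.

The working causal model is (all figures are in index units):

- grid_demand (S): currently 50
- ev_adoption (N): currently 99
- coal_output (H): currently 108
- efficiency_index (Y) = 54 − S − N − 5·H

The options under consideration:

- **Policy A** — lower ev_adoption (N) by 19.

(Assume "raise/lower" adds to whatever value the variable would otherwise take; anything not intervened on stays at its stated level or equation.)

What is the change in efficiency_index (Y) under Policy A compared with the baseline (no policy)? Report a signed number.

Baseline:
  S = 50
  N = 99
  H = 108
  Y = 54 − 50 − 99 − 5·108 = -635
Policy A (N − 19):
  S = 50
  N = 99 − 19 = 80
  H = 108
  Y = 54 − 50 − 80 − 5·108 = -616
Change in Y: -616 − (-635) = 19

19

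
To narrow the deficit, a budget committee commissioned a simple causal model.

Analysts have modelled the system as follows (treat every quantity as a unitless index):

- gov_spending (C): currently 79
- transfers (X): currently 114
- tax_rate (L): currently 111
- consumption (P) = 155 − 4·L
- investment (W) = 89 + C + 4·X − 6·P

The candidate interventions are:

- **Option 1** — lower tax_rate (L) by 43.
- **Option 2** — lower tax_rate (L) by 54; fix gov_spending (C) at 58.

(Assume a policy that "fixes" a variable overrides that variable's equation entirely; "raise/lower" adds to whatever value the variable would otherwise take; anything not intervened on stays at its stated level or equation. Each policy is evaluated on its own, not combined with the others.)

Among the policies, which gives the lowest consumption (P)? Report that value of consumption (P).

Option 1 (L − 43):
  L = 111 − 43 = 68
  P = 155 − 4·68 = -117
Option 2 (L − 54, C := 58):
  L = 111 − 54 = 57
  P = 155 − 4·57 = -73
Comparing — Option 1: P=-117, Option 2: P=-73. Lowest is -117 (Option 1).

-117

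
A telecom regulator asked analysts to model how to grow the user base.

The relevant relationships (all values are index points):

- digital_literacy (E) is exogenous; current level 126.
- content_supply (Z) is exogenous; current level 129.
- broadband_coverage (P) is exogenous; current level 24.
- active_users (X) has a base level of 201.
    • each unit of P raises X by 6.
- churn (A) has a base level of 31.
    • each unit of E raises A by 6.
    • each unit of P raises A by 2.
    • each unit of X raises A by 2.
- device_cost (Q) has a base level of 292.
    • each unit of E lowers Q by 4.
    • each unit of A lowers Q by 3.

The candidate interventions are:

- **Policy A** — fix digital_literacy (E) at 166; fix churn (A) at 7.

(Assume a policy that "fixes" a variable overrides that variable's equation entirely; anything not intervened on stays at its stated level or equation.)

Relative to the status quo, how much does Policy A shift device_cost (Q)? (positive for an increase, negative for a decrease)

4394

Baseline:
  E = 126
  P = 24
  X = 201 + 6·24 = 345
  A = 31 + 6·126 + 2·24 + 2·345 = 1525
  Q = 292 − 4·126 − 3·1525 = -4787
Policy A (E := 166, A := 7):
  E = 166
  P = 24
  X = 201 + 6·24 = 345
  A = 7
  Q = 292 − 4·166 − 3·7 = -393
Change in Q: -393 − (-4787) = 4394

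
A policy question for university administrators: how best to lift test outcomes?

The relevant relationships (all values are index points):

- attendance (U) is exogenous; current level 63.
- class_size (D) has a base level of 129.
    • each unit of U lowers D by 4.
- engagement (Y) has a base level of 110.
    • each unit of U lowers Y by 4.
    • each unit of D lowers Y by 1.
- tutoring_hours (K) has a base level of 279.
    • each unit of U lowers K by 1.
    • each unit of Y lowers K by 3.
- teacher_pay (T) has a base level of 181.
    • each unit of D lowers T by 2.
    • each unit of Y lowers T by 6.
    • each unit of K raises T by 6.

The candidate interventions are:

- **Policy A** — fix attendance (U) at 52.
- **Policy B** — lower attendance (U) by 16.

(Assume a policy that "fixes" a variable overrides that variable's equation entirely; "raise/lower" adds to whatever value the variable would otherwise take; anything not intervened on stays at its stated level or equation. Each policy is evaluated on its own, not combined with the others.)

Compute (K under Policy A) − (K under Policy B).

Policy A (U := 52):
  U = 52
  D = 129 − 4·52 = -79
  Y = 110 − 4·52 − (-79) = -19
  K = 279 − 52 − 3·(-19) = 284
Policy B (U − 16):
  U = 63 − 16 = 47
  D = 129 − 4·47 = -59
  Y = 110 − 4·47 − (-59) = -19
  K = 279 − 47 − 3·(-19) = 289
K: 284 − 289 = -5

-5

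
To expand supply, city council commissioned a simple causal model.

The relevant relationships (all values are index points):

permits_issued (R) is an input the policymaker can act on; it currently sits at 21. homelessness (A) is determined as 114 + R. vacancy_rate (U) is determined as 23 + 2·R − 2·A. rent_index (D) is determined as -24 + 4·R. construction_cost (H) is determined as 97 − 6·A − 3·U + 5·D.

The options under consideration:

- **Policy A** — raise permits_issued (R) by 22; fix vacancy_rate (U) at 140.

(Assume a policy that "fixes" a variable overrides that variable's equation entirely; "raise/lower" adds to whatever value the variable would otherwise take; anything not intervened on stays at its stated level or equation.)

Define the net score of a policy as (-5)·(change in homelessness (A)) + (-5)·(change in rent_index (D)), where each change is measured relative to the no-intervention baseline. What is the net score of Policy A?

-550

Baseline:
  R = 21
  A = 114 + 21 = 135
  D = -24 + 4·21 = 60
Policy A (R + 22, U := 140):
  R = 21 + 22 = 43
  A = 114 + 43 = 157
  D = -24 + 4·43 = 148
ΔA = 157 − 135 = 22; ΔD = 148 − 60 = 88
Score = (-5)·22 + (-5)·88 = -550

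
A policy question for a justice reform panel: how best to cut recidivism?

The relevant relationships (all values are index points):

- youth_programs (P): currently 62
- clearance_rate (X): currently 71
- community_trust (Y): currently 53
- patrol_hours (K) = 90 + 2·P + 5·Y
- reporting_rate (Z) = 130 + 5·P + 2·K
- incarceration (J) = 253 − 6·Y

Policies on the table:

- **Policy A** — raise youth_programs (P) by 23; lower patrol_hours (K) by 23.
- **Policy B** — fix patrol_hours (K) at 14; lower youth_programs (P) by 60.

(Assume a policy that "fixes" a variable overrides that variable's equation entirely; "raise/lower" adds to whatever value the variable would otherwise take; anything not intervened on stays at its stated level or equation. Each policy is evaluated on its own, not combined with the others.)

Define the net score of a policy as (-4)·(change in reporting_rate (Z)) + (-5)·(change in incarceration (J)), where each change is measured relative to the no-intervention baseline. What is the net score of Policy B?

4920

Baseline:
  P = 62
  Y = 53
  K = 90 + 2·62 + 5·53 = 479
  Z = 130 + 5·62 + 2·479 = 1398
  J = 253 − 6·53 = -65
Policy B (K := 14, P − 60):
  P = 62 − 60 = 2
  Y = 53
  K = 14
  Z = 130 + 5·2 + 2·14 = 168
  J = 253 − 6·53 = -65
ΔZ = 168 − 1398 = -1230; ΔJ = -65 − (-65) = 0
Score = (-4)·(-1230) + (-5)·0 = 4920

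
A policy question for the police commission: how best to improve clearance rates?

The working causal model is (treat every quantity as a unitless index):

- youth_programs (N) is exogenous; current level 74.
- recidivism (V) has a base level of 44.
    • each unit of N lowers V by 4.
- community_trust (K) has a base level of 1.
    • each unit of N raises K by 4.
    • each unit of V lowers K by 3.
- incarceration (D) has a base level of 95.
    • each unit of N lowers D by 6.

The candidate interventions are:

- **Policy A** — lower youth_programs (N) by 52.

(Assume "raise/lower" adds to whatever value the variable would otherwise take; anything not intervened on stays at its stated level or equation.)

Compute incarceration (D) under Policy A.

Policy A (N − 52):
  N = 74 − 52 = 22
  D = 95 − 6·22 = -37

-37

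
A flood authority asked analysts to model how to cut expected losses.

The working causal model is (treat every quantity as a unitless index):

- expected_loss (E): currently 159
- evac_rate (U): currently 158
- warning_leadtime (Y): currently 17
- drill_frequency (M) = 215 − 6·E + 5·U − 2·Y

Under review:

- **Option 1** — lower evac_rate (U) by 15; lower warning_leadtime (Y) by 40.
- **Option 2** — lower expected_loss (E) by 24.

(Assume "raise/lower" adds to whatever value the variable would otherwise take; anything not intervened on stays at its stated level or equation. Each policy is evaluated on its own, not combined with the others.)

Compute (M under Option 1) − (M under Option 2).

Option 1 (U − 15, Y − 40):
  E = 159
  U = 158 − 15 = 143
  Y = 17 − 40 = -23
  M = 215 − 6·159 + 5·143 − 2·(-23) = 22
Option 2 (E − 24):
  E = 159 − 24 = 135
  U = 158
  Y = 17
  M = 215 − 6·135 + 5·158 − 2·17 = 161
M: 22 − 161 = -139

-139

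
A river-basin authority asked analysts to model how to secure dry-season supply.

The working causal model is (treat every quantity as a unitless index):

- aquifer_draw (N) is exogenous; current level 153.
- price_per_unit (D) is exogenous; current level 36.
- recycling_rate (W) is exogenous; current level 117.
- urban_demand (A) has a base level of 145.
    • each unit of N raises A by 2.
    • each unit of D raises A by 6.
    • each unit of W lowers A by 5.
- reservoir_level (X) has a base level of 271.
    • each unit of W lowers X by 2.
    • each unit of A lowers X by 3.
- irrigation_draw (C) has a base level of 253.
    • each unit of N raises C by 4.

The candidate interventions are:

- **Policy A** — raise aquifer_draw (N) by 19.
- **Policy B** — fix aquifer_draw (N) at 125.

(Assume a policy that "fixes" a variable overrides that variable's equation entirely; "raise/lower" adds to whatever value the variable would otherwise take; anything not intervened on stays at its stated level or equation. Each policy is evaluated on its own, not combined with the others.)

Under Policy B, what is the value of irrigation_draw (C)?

Policy B (N := 125):
  N = 125
  C = 253 + 4·125 = 753

753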